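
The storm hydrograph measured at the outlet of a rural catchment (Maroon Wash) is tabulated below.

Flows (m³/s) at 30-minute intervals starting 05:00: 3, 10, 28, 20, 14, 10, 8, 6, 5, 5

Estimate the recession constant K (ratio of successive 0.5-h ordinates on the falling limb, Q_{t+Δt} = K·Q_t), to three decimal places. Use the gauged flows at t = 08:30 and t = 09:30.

Using the recession-limb readings at t = 08:30 and t = 09:30: Q falls from 6 to 5 m³/s over 2 intervals.
K = (Q₂/Q₁)^(1/2) = (5/6)^(1/2) = 0.913.

K ≈ 0.913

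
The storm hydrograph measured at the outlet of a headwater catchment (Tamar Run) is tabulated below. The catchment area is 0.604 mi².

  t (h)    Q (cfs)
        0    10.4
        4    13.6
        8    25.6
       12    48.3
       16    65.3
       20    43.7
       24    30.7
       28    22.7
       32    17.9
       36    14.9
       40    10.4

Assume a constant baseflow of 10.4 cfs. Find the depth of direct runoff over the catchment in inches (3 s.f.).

d ≈ 1.94 in

Direct runoff: 0.0, 3.2, 15.2, 37.9, 54.9, 33.3, 20.3, 12.3, 7.5, 4.5, 0.0 cfs; ΣQ_DR = 189.1 cfs.
V = ΣQ_DR · Δt = 189.1 × 14400 s = 2.723 × 10^6 ft³.
Over A = 0.604 mi², depth = V / A = 1.94 in.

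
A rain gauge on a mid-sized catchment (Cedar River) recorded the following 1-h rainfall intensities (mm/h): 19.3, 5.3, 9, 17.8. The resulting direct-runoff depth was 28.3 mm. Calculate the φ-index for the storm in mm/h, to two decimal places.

Only the 3 blocks with intensity above φ contribute runoff: 19.3, 9, 17.8 mm/h.
Σ(I−φ)·Δt = d  ⇒  (19.3+9+17.8 − 3φ)·1 = 28.3
φ = (46.10 − 28.3/1) / 3 = 5.93 mm/h.

φ ≈ 5.93 mm/h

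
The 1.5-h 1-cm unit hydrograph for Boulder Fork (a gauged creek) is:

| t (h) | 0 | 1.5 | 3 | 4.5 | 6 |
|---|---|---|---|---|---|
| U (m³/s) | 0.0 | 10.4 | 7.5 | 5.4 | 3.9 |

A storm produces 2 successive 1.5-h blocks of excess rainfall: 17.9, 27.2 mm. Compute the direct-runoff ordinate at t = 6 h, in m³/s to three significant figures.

Q ≈ 21.7 m³/s

By discrete convolution, Q_j = Σ (P_i / 10 mm) · U_{j−i}.
At t = 6 h (j=4): Q = (17.9/10)·3.9 + (27.2/10)·5.4 = 21.7 m³/s.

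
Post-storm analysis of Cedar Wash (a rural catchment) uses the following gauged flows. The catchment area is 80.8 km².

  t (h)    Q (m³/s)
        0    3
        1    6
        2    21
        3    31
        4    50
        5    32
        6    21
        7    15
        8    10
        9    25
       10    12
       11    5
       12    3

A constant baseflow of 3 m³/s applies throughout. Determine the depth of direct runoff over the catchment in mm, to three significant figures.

Direct runoff: 0.0, 3.0, 18.0, 28.0, 47.0, 29.0, 18.0, 12.0, 7.0, 22.0, 9.0, 2.0, 0.0 m³/s; ΣQ_DR = 195.0 m³/s.
V = ΣQ_DR · Δt = 195.0 × 3600 s = 7.020 × 10^5 m³.
Over A = 80.8 km², depth = V / A = 8.69 mm.

d ≈ 8.69 mm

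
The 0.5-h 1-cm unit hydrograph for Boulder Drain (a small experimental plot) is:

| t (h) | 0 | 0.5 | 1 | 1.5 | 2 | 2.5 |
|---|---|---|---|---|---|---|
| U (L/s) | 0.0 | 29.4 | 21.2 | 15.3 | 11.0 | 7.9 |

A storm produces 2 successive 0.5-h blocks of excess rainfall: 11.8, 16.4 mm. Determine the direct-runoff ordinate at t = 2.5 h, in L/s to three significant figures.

By discrete convolution, Q_j = Σ (P_i / 10 mm) · U_{j−i}.
At t = 2.5 h (j=5): Q = (11.8/10)·7.9 + (16.4/10)·11.0 = 27.4 L/s.

Q ≈ 27.4 L/s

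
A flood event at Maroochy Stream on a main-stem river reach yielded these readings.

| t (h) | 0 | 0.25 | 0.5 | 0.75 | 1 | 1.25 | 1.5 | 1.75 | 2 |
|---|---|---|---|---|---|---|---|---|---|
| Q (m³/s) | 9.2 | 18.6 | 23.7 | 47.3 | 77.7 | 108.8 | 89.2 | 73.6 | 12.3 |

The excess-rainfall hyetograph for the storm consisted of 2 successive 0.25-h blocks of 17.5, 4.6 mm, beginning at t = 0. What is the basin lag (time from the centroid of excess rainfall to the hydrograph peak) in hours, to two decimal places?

t_L ≈ 1.07 h

Centroid of excess rainfall: t_c = Σ P_i·t̄_i / ΣP_i = 0.1770 h (block centres at 0.125, 0.375 h).
Hydrograph peak occurs at t = 1.25 h, so basin lag t_L = 1.25 − 0.1770 = 1.07 h.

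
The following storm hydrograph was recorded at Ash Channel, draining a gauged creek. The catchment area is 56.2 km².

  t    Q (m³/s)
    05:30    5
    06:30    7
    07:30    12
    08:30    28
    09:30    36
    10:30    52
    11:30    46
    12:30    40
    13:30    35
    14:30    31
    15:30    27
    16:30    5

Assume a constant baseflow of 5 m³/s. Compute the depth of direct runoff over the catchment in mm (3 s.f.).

d ≈ 16.9 mm

Direct runoff: 0.0, 2.0, 7.0, 23.0, 31.0, 47.0, 41.0, 35.0, 30.0, 26.0, 22.0, 0.0 m³/s; ΣQ_DR = 264.0 m³/s.
V = ΣQ_DR · Δt = 264.0 × 3600 s = 9.504 × 10^5 m³.
Over A = 56.2 km², depth = V / A = 16.9 mm.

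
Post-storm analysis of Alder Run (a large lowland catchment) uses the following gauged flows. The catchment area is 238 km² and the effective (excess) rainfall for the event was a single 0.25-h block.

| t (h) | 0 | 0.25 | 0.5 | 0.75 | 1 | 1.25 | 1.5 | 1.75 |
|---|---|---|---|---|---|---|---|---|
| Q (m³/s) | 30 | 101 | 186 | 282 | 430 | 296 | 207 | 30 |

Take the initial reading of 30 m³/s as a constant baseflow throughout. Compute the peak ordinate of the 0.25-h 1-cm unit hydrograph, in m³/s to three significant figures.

U_p ≈ 800 m³/s

Direct runoff: 0.0, 71.0, 156.0, 252.0, 400.0, 266.0, 177.0, 0.0 m³/s; ΣQ_DR = 1322 m³/s, peak = 400.0 m³/s.
Runoff depth d = ΣQ_DR·Δt / A = 1322 × 900 / (238 km²) = 4.999 mm.
The 1-cm UH is the DRH scaled by (10 mm)/d, so U_p = 400.0 × 10/4.999 = 800 m³/s.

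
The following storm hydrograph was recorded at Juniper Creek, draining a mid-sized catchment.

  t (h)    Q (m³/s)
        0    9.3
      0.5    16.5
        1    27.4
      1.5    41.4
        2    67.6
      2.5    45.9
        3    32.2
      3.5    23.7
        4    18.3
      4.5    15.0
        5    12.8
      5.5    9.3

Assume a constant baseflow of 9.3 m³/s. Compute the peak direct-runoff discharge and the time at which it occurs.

Subtracting baseflow gives direct-runoff ordinates: 0.0, 7.2, 18.1, 32.1, 58.3, 36.6, 22.9, 14.4, 9.0, 5.7, 3.5, 0.0 m³/s.
The maximum is 58.3 m³/s, occurring at the reading for t = 2 h.

Q_p = 58.3 m³/s at t = 2 h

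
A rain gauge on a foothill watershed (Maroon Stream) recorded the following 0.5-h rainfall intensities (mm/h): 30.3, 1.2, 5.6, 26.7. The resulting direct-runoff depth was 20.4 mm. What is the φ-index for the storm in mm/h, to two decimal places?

φ ≈ 8.10 mm/h

Only the 2 blocks with intensity above φ contribute runoff: 30.3, 26.7 mm/h.
Σ(I−φ)·Δt = d  ⇒  (30.3+26.7 − 2φ)·0.5 = 20.4
φ = (57.00 − 20.4/0.5) / 2 = 8.10 mm/h.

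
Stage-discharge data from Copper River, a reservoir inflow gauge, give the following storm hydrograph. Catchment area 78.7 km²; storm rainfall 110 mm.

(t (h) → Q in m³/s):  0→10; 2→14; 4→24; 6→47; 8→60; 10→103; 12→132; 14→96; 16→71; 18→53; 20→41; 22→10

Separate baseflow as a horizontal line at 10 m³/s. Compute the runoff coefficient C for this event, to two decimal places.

C ≈ 0.45

ΣQ_DR = 541.0 m³/s; V = ΣQ_DR·Δt = 3.895 × 10^6 m³.
Runoff depth d = V / A = 49.49 mm.
C = d / P = 49.49 / 110 = 0.45.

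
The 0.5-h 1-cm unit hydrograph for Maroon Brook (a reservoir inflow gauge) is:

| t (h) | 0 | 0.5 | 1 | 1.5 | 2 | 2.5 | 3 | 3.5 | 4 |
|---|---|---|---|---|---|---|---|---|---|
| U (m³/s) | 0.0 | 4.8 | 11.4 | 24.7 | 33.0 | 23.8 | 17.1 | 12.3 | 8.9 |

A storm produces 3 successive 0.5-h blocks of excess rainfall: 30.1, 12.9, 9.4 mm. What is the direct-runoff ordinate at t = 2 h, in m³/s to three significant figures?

By discrete convolution, Q_j = Σ (P_i / 10 mm) · U_{j−i}.
At t = 2 h (j=4): Q = (30.1/10)·33.0 + (12.9/10)·24.7 + (9.4/10)·11.4 = 142 m³/s.

Q ≈ 142 m³/s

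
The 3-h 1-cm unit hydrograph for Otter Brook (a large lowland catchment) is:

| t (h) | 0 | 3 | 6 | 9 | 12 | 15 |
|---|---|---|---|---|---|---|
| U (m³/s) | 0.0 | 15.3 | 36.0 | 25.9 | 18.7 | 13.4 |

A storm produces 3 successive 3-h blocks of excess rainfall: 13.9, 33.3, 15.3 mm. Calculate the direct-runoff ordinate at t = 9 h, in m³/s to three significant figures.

By discrete convolution, Q_j = Σ (P_i / 10 mm) · U_{j−i}.
At t = 9 h (j=3): Q = (13.9/10)·25.9 + (33.3/10)·36.0 + (15.3/10)·15.3 = 179 m³/s.

Q ≈ 179 m³/s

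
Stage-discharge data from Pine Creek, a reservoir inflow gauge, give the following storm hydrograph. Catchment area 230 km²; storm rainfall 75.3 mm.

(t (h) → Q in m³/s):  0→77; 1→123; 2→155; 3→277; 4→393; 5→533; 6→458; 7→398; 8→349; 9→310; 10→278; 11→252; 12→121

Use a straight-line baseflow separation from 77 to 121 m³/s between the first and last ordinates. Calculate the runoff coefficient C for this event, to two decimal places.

ΣQ_DR = 2437 m³/s; V = ΣQ_DR·Δt = 8.773 × 10^6 m³.
Runoff depth d = V / A = 38.14 mm.
C = d / P = 38.14 / 75.3 = 0.51.

C ≈ 0.51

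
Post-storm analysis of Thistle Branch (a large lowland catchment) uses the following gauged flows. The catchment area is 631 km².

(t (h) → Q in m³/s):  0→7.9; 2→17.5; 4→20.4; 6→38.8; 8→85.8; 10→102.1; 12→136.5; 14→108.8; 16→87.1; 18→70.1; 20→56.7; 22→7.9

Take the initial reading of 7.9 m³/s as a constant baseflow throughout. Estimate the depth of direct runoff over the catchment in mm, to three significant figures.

d ≈ 7.36 mm

Direct runoff: 0.0, 9.6, 12.5, 30.9, 77.9, 94.2, 128.6, 100.9, 79.2, 62.2, 48.8, 0.0 m³/s; ΣQ_DR = 644.8 m³/s.
V = ΣQ_DR · Δt = 644.8 × 7200 s = 4.643 × 10^6 m³.
Over A = 631 km², depth = V / A = 7.36 mm.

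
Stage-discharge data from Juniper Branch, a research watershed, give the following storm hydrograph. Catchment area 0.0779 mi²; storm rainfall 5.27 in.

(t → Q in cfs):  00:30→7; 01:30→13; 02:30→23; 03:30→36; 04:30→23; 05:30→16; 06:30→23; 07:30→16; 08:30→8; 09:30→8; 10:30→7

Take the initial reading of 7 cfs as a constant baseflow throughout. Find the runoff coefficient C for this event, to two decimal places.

ΣQ_DR = 103.0 cfs; V = ΣQ_DR·Δt = 3.708 × 10^5 ft³.
Runoff depth d = V / A = 2.049 in.
C = d / P = 2.049 / 5.27 = 0.39.

C ≈ 0.39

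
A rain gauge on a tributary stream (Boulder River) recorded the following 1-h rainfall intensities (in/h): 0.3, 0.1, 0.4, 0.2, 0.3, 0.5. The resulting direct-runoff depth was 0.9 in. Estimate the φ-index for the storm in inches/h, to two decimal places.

Only the 5 blocks with intensity above φ contribute runoff: 0.3, 0.4, 0.2, 0.3, 0.5 in/h.
Σ(I−φ)·Δt = d  ⇒  (0.3+0.4+0.2+0.3+0.5 − 5φ)·1 = 0.9
φ = (1.700 − 0.9/1) / 5 = 0.16 in/h.

φ ≈ 0.16 in/h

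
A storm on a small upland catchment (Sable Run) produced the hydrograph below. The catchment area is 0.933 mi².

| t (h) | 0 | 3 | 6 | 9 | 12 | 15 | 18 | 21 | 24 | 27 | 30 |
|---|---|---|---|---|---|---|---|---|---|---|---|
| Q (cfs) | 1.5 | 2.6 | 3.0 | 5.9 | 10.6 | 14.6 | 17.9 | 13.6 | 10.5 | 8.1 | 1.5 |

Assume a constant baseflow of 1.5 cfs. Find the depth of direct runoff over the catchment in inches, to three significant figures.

d ≈ 0.365 in

Direct runoff: 0.0, 1.1, 1.5, 4.4, 9.1, 13.1, 16.4, 12.1, 9.0, 6.6, 0.0 cfs; ΣQ_DR = 73.30 cfs.
V = ΣQ_DR · Δt = 73.30 × 10800 s = 7.916 × 10^5 ft³.
Over A = 0.933 mi², depth = V / A = 0.365 in.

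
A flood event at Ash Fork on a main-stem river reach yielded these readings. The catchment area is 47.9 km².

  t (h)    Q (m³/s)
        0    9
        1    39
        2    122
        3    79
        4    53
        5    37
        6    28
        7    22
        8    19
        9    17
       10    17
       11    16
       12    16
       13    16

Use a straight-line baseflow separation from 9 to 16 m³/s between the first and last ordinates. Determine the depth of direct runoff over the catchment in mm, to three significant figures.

d ≈ 23.7 mm

Direct runoff: 0.00, 29.46, 111.92, 68.38, 41.85, 25.31, 15.77, 9.23, 5.69, 3.15, 2.62, 1.08, 0.54, 0.00 m³/s; ΣQ_DR = 315.0 m³/s.
V = ΣQ_DR · Δt = 315.0 × 3600 s = 1.134 × 10^6 m³.
Over A = 47.9 km², depth = V / A = 23.7 mm.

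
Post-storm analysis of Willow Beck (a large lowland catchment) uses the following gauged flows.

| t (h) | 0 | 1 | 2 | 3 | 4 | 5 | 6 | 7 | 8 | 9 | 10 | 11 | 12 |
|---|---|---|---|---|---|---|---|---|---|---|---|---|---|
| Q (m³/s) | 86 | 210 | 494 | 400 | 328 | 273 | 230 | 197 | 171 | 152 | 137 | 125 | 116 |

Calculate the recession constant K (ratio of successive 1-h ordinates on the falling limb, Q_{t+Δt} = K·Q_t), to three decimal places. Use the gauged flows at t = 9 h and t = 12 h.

Using the recession-limb readings at t = 9 h and t = 12 h: Q falls from 152 to 116 m³/s over 3 intervals.
K = (Q₂/Q₁)^(1/3) = (116/152)^(1/3) = 0.914.

K ≈ 0.914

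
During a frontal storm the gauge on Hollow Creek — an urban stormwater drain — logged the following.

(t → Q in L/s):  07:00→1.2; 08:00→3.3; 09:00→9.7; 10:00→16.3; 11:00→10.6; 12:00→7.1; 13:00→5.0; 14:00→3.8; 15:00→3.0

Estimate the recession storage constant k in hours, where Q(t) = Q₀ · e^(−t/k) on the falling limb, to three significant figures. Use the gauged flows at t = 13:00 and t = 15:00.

On the falling limb, Q drops from 5.0 to 3.0 L/s between t = 13:00 and t = 15:00 (Δt = 2 h).
k = −Δt / ln(Q₂/Q₁) = −2 / ln(3.0/5.0) = 3.92 h.

k ≈ 3.92 h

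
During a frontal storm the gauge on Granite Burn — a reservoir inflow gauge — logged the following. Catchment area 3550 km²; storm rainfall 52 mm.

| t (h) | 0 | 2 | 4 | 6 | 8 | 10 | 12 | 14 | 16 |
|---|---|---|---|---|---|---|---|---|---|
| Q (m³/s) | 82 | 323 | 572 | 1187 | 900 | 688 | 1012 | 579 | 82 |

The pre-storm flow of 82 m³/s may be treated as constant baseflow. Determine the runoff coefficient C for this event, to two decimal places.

C ≈ 0.18

ΣQ_DR = 4687 m³/s; V = ΣQ_DR·Δt = 3.375 × 10^7 m³.
Runoff depth d = V / A = 9.506 mm.
C = d / P = 9.506 / 52 = 0.18.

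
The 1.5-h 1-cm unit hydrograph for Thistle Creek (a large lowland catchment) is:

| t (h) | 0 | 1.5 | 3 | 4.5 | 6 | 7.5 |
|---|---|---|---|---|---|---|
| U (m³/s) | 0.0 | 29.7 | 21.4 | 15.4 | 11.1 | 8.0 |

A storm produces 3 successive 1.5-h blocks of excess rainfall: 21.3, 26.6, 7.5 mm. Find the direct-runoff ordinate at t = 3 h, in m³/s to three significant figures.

Q ≈ 125 m³/s

By discrete convolution, Q_j = Σ (P_i / 10 mm) · U_{j−i}.
At t = 3 h (j=2): Q = (21.3/10)·21.4 + (26.6/10)·29.7 + (7.5/10)·0.0 = 125 m³/s.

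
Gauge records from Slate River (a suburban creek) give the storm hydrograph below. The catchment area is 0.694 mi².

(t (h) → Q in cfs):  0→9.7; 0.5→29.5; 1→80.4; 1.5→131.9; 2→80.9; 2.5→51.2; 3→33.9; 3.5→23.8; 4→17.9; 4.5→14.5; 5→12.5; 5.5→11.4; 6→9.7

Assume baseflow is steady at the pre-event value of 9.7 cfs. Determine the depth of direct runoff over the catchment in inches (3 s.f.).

Direct runoff: 0.0, 19.8, 70.7, 122.2, 71.2, 41.5, 24.2, 14.1, 8.2, 4.8, 2.8, 1.7, 0.0 cfs; ΣQ_DR = 381.2 cfs.
V = ΣQ_DR · Δt = 381.2 × 1800 s = 6.862 × 10^5 ft³.
Over A = 0.694 mi², depth = V / A = 0.426 in.

d ≈ 0.426 in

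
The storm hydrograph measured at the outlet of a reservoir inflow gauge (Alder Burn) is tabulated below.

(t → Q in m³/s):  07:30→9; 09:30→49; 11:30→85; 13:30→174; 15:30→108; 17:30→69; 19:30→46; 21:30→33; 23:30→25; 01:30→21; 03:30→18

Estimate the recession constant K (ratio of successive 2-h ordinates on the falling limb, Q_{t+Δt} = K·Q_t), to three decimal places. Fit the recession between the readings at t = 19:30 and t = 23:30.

Using the recession-limb readings at t = 19:30 and t = 23:30: Q falls from 46 to 25 m³/s over 2 intervals.
K = (Q₂/Q₁)^(1/2) = (25/46)^(1/2) = 0.737.

K ≈ 0.737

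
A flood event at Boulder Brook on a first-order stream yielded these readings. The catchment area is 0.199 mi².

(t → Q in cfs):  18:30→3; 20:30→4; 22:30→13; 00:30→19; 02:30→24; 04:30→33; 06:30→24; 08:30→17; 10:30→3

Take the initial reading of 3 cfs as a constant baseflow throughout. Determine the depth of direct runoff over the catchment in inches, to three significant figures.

d ≈ 1.76 in

Direct runoff: 0.0, 1.0, 10.0, 16.0, 21.0, 30.0, 21.0, 14.0, 0.0 cfs; ΣQ_DR = 113.0 cfs.
V = ΣQ_DR · Δt = 113.0 × 7200 s = 8.136 × 10^5 ft³.
Over A = 0.199 mi², depth = V / A = 1.76 in.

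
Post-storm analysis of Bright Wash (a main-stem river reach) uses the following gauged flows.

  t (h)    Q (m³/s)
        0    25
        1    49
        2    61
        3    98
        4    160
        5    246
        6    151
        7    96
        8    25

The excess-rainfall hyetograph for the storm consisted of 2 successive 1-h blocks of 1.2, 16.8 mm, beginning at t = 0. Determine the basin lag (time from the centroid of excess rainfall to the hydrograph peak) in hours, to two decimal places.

Centroid of excess rainfall: t_c = Σ P_i·t̄_i / ΣP_i = 1.4333 h (block centres at 0.5, 1.5 h).
Hydrograph peak occurs at t = 5 h, so basin lag t_L = 5 − 1.4333 = 3.57 h.

t_L ≈ 3.57 h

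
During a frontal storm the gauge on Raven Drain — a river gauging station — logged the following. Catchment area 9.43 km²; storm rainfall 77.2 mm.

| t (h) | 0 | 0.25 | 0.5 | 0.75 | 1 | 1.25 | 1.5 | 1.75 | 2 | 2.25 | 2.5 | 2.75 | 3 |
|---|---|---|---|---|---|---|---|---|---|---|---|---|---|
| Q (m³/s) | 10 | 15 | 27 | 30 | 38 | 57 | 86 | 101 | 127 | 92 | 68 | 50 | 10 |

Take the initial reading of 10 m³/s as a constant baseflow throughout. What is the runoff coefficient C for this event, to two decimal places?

ΣQ_DR = 581.0 m³/s; V = ΣQ_DR·Δt = 5.229 × 10^5 m³.
Runoff depth d = V / A = 55.45 mm.
C = d / P = 55.45 / 77.2 = 0.72.

C ≈ 0.72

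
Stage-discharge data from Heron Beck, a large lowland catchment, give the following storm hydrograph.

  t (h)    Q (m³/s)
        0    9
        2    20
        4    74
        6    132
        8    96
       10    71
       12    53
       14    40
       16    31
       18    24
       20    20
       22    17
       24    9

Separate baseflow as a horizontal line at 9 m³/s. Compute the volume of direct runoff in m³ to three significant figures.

V ≈ 3.45 × 10^6 m³

Direct-runoff ordinates (Q − Q_b): 0.0, 11.0, 65.0, 123.0, 87.0, 62.0, 44.0, 31.0, 22.0, 15.0, 11.0, 8.0, 0.0 m³/s.
ΣQ_DR = 479.0 m³/s.
With Δt = 2 h = 7200 s, V = ΣQ_DR · Δt = 479.0 × 7200 = 3.45 × 10^6 m³.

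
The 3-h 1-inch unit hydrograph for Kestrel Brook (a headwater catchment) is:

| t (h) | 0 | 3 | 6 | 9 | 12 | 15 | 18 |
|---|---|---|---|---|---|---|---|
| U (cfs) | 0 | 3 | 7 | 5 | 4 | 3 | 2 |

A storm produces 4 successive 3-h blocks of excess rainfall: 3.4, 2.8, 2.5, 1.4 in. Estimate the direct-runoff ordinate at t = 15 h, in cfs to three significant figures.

Q ≈ 43.7 cfs

By discrete convolution, Q_j = Σ (P_i / 1 in) · U_{j−i}.
At t = 15 h (j=5): Q = (3.4/1)·3 + (2.8/1)·4 + (2.5/1)·5 + (1.4/1)·7 = 43.7 cfs.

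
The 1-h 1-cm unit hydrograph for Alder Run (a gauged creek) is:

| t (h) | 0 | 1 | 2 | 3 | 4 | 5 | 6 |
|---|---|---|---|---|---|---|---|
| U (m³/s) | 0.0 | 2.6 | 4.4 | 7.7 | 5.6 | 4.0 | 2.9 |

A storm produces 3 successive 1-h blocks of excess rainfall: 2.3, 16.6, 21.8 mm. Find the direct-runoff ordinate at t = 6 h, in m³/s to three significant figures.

Q ≈ 19.5 m³/s

By discrete convolution, Q_j = Σ (P_i / 10 mm) · U_{j−i}.
At t = 6 h (j=6): Q = (2.3/10)·2.9 + (16.6/10)·4.0 + (21.8/10)·5.6 = 19.5 m³/s.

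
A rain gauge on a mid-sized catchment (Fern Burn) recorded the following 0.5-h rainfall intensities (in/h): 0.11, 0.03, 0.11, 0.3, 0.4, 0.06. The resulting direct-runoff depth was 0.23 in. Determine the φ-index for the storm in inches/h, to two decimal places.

φ ≈ 0.12 in/h

Only the 2 blocks with intensity above φ contribute runoff: 0.3, 0.4 in/h.
Σ(I−φ)·Δt = d  ⇒  (0.3+0.4 − 2φ)·0.5 = 0.23
φ = (0.7000 − 0.23/0.5) / 2 = 0.12 in/h.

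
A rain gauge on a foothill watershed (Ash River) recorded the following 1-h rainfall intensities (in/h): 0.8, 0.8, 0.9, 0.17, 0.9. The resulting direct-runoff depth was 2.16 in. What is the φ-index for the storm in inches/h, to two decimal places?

φ ≈ 0.31 in/h

Only the 4 blocks with intensity above φ contribute runoff: 0.8, 0.8, 0.9, 0.9 in/h.
Σ(I−φ)·Δt = d  ⇒  (0.8+0.8+0.9+0.9 − 4φ)·1 = 2.16
φ = (3.400 − 2.16/1) / 4 = 0.31 in/h.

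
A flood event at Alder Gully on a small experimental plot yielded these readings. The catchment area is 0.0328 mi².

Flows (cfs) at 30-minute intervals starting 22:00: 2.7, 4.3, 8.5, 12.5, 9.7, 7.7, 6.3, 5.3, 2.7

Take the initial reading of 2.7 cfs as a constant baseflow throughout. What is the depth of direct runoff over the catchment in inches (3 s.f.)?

Direct runoff: 0.0, 1.6, 5.8, 9.8, 7.0, 5.0, 3.6, 2.6, 0.0 cfs; ΣQ_DR = 35.40 cfs.
V = ΣQ_DR · Δt = 35.40 × 1800 s = 63720 ft³.
Over A = 0.0328 mi², depth = V / A = 0.836 in.

d ≈ 0.836 in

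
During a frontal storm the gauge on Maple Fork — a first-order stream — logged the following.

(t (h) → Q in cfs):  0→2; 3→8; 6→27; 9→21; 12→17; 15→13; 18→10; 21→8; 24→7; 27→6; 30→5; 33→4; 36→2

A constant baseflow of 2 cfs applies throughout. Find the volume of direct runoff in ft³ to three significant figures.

Direct-runoff ordinates (Q − Q_b): 0.0, 6.0, 25.0, 19.0, 15.0, 11.0, 8.0, 6.0, 5.0, 4.0, 3.0, 2.0, 0.0 cfs.
ΣQ_DR = 104.0 cfs.
With Δt = 3 h = 10800 s, V = ΣQ_DR · Δt = 104.0 × 10800 = 1.12 × 10^6 ft³.

V ≈ 1.12 × 10^6 ft³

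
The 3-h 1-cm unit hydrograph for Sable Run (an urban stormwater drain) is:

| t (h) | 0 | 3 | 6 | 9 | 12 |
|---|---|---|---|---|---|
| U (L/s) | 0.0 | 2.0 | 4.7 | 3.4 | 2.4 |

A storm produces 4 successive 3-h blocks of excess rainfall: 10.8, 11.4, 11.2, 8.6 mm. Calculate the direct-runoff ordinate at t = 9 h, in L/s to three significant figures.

By discrete convolution, Q_j = Σ (P_i / 10 mm) · U_{j−i}.
At t = 9 h (j=3): Q = (10.8/10)·3.4 + (11.4/10)·4.7 + (11.2/10)·2.0 + (8.6/10)·0.0 = 11.3 L/s.

Q ≈ 11.3 L/s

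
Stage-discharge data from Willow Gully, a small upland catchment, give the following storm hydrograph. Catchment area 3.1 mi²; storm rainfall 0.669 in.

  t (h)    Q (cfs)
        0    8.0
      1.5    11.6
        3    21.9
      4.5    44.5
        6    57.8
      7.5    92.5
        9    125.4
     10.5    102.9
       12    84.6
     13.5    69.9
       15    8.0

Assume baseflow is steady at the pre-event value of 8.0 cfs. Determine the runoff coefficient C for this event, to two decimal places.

C ≈ 0.60

ΣQ_DR = 539.1 cfs; V = ΣQ_DR·Δt = 2.911 × 10^6 ft³.
Runoff depth d = V / A = 0.4042 in.
C = d / P = 0.4042 / 0.669 = 0.60.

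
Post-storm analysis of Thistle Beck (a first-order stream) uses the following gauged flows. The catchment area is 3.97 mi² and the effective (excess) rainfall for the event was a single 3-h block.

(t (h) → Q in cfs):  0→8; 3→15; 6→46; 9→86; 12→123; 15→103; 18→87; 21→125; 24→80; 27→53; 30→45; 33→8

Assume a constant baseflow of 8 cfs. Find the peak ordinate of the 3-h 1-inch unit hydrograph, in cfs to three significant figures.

Direct runoff: 0.0, 7.0, 38.0, 78.0, 115.0, 95.0, 79.0, 117.0, 72.0, 45.0, 37.0, 0.0 cfs; ΣQ_DR = 683.0 cfs, peak = 117.0 cfs.
Runoff depth d = ΣQ_DR·Δt / A = 683.0 × 10800 / (3.97 mi²) = 0.7998 in.
The 1-inch UH is the DRH scaled by (1 in)/d, so U_p = 117.0 × 1/0.7998 = 146 cfs.

U_p ≈ 146 cfs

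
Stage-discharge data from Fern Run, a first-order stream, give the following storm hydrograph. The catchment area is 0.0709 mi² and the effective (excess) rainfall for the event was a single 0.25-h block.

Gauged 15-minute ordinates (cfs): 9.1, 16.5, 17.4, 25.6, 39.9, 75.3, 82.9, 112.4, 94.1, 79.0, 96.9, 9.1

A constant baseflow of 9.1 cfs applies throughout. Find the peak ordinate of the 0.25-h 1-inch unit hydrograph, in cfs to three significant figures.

U_p ≈ 34.4 cfs

Direct runoff: 0.0, 7.4, 8.3, 16.5, 30.8, 66.2, 73.8, 103.3, 85.0, 69.9, 87.8, 0.0 cfs; ΣQ_DR = 549.0 cfs, peak = 103.3 cfs.
Runoff depth d = ΣQ_DR·Δt / A = 549.0 × 900 / (0.0709 mi²) = 3.000 in.
The 1-inch UH is the DRH scaled by (1 in)/d, so U_p = 103.3 × 1/3.000 = 34.4 cfs.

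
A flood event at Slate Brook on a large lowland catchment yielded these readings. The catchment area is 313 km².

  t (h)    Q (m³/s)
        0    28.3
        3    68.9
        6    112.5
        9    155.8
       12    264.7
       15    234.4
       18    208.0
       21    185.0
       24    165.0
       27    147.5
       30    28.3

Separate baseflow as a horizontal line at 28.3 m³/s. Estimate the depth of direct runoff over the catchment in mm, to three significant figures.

d ≈ 44.4 mm

Direct runoff: 0.0, 40.6, 84.2, 127.5, 236.4, 206.1, 179.7, 156.7, 136.7, 119.2, 0.0 m³/s; ΣQ_DR = 1287 m³/s.
V = ΣQ_DR · Δt = 1287 × 10800 s = 1.390 × 10^7 m³.
Over A = 313 km², depth = V / A = 44.4 mm.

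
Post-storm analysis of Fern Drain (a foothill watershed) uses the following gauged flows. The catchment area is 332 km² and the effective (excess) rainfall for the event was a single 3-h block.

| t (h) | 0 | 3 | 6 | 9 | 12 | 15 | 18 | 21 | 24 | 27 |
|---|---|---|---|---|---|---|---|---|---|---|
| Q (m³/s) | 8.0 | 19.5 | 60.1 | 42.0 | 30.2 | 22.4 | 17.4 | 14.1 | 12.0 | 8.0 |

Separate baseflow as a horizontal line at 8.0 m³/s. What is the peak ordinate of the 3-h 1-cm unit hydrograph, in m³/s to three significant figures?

U_p ≈ 104 m³/s

Direct runoff: 0.0, 11.5, 52.1, 34.0, 22.2, 14.4, 9.4, 6.1, 4.0, 0.0 m³/s; ΣQ_DR = 153.7 m³/s, peak = 52.1 m³/s.
Runoff depth d = ΣQ_DR·Δt / A = 153.7 × 10800 / (332 km²) = 5.000 mm.
The 1-cm UH is the DRH scaled by (10 mm)/d, so U_p = 52.1 × 10/5.000 = 104 m³/s.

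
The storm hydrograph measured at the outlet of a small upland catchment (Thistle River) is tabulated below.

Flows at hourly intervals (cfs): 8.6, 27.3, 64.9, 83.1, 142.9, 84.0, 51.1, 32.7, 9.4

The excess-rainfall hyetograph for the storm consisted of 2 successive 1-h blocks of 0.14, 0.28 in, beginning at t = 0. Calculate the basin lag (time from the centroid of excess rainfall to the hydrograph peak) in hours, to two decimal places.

t_L ≈ 2.83 h

Centroid of excess rainfall: t_c = Σ P_i·t̄_i / ΣP_i = 1.1667 h (block centres at 0.5, 1.5 h).
Hydrograph peak occurs at t = 4 h, so basin lag t_L = 4 − 1.1667 = 2.83 h.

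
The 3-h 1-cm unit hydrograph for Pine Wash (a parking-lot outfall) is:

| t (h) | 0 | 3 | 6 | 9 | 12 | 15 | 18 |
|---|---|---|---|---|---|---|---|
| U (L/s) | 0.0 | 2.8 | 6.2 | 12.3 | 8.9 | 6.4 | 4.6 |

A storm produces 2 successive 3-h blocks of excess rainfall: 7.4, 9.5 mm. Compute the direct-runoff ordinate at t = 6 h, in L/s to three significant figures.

Q ≈ 7.25 L/s

By discrete convolution, Q_j = Σ (P_i / 10 mm) · U_{j−i}.
At t = 6 h (j=2): Q = (7.4/10)·6.2 + (9.5/10)·2.8 = 7.25 L/s.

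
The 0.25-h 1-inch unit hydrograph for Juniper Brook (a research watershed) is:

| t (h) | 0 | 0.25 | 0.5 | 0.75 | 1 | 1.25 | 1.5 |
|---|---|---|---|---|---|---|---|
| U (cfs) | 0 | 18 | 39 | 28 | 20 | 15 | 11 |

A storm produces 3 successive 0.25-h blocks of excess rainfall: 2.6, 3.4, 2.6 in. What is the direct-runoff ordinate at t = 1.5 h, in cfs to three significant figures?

Q ≈ 132 cfs

By discrete convolution, Q_j = Σ (P_i / 1 in) · U_{j−i}.
At t = 1.5 h (j=6): Q = (2.6/1)·11 + (3.4/1)·15 + (2.6/1)·20 = 132 cfs.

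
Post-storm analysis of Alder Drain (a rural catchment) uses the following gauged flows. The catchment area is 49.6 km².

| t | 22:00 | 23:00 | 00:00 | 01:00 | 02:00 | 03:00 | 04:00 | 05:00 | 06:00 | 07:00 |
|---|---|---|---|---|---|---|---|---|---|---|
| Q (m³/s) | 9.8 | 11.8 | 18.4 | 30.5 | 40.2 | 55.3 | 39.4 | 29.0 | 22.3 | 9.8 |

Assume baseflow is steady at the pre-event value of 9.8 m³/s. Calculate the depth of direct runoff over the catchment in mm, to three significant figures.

Direct runoff: 0.0, 2.0, 8.6, 20.7, 30.4, 45.5, 29.6, 19.2, 12.5, 0.0 m³/s; ΣQ_DR = 168.5 m³/s.
V = ΣQ_DR · Δt = 168.5 × 3600 s = 6.066 × 10^5 m³.
Over A = 49.6 km², depth = V / A = 12.2 mm.

d ≈ 12.2 mm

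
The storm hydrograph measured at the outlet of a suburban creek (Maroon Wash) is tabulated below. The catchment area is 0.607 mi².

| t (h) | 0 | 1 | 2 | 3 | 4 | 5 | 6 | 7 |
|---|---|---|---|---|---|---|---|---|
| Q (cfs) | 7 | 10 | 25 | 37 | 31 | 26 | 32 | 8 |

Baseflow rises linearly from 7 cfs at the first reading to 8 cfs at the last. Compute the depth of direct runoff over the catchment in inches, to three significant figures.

d ≈ 0.296 in

Direct runoff: 0.00, 2.86, 17.71, 29.57, 23.43, 18.29, 24.14, 0.00 cfs; ΣQ_DR = 116.0 cfs.
V = ΣQ_DR · Δt = 116.0 × 3600 s = 4.176 × 10^5 ft³.
Over A = 0.607 mi², depth = V / A = 0.296 in.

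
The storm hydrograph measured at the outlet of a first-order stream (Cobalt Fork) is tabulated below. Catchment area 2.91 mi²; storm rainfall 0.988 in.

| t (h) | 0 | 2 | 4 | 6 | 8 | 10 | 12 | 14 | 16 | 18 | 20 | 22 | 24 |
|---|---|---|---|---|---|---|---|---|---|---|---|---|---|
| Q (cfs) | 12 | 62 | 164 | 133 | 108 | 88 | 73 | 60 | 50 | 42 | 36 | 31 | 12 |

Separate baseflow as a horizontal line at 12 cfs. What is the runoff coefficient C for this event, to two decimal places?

ΣQ_DR = 715.0 cfs; V = ΣQ_DR·Δt = 5.148 × 10^6 ft³.
Runoff depth d = V / A = 0.7615 in.
C = d / P = 0.7615 / 0.988 = 0.77.

C ≈ 0.77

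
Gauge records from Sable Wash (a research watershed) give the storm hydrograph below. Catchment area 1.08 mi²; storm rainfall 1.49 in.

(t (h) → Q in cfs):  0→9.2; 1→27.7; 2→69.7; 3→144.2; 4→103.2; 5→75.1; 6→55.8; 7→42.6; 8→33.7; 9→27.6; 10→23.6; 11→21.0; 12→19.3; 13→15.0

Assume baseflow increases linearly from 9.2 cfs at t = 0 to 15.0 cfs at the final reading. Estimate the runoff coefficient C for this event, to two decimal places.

C ≈ 0.48

ΣQ_DR = 498.3 cfs; V = ΣQ_DR·Δt = 1.794 × 10^6 ft³.
Runoff depth d = V / A = 0.7150 in.
C = d / P = 0.7150 / 1.49 = 0.48.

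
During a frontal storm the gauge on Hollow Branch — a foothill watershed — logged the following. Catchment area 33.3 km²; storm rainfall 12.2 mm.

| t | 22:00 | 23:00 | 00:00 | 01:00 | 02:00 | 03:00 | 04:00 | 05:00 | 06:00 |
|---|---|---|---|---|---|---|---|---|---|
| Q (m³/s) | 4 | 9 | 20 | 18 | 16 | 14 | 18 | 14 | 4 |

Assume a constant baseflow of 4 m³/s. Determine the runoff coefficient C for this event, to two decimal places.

C ≈ 0.72

ΣQ_DR = 81.00 m³/s; V = ΣQ_DR·Δt = 2.916 × 10^5 m³.
Runoff depth d = V / A = 8.757 mm.
C = d / P = 8.757 / 12.2 = 0.72.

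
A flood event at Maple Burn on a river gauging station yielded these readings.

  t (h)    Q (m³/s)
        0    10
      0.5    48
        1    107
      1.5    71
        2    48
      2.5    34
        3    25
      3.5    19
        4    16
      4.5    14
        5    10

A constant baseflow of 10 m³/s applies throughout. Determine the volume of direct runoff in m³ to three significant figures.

Direct-runoff ordinates (Q − Q_b): 0.0, 38.0, 97.0, 61.0, 38.0, 24.0, 15.0, 9.0, 6.0, 4.0, 0.0 m³/s.
ΣQ_DR = 292.0 m³/s.
With Δt = 0.5 h = 1800 s, V = ΣQ_DR · Δt = 292.0 × 1800 = 5.26 × 10^5 m³.

V ≈ 5.26 × 10^5 m³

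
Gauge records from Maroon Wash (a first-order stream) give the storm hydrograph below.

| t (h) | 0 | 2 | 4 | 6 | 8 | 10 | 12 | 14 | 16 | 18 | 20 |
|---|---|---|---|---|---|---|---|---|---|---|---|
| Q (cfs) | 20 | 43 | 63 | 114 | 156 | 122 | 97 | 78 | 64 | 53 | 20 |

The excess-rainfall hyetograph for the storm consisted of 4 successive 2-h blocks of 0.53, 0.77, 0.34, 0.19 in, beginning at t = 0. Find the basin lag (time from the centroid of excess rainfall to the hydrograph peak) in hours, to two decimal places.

t_L ≈ 4.79 h

Centroid of excess rainfall: t_c = Σ P_i·t̄_i / ΣP_i = 3.2077 h (block centres at 1, 3, 5, 7 h).
Hydrograph peak occurs at t = 8 h, so basin lag t_L = 8 − 3.2077 = 4.79 h.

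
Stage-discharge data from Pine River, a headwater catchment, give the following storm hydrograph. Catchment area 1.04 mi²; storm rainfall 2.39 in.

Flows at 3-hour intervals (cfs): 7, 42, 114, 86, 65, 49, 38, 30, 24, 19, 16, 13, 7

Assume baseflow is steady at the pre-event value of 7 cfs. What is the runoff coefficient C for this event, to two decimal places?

ΣQ_DR = 419.0 cfs; V = ΣQ_DR·Δt = 4.525 × 10^6 ft³.
Runoff depth d = V / A = 1.873 in.
C = d / P = 1.873 / 2.39 = 0.78.

C ≈ 0.78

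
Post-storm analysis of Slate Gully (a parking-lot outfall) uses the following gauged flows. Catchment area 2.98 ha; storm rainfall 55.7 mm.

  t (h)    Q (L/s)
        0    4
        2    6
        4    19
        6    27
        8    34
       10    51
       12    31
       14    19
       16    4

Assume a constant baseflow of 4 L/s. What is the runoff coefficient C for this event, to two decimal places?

ΣQ_DR = 159.0 L/s; V = ΣQ_DR·Δt = 1.145 × 10^6 L.
Runoff depth d = V / A = 38.42 mm.
C = d / P = 38.42 / 55.7 = 0.69.

C ≈ 0.69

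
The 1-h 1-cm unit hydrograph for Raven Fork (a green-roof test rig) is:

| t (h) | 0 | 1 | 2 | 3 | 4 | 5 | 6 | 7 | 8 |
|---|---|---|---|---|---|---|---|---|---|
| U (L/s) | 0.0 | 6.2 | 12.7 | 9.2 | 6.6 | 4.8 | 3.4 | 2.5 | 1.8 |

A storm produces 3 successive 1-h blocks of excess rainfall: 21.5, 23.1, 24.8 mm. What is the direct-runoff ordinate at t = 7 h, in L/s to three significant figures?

By discrete convolution, Q_j = Σ (P_i / 10 mm) · U_{j−i}.
At t = 7 h (j=7): Q = (21.5/10)·2.5 + (23.1/10)·3.4 + (24.8/10)·4.8 = 25.1 L/s.

Q ≈ 25.1 L/s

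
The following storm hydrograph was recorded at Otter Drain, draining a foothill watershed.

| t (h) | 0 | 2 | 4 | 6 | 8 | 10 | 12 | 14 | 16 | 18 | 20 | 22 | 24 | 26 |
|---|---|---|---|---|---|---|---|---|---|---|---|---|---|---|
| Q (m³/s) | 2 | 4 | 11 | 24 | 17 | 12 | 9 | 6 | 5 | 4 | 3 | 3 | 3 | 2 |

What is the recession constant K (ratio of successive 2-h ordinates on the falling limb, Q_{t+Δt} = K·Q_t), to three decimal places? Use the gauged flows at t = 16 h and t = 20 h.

K ≈ 0.775

Using the recession-limb readings at t = 16 h and t = 20 h: Q falls from 5 to 3 m³/s over 2 intervals.
K = (Q₂/Q₁)^(1/2) = (3/5)^(1/2) = 0.775.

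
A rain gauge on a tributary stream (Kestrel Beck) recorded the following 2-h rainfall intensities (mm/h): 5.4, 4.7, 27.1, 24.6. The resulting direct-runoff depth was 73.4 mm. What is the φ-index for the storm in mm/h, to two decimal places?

φ ≈ 7.50 mm/h

Only the 2 blocks with intensity above φ contribute runoff: 27.1, 24.6 mm/h.
Σ(I−φ)·Δt = d  ⇒  (27.1+24.6 − 2φ)·2 = 73.4
φ = (51.70 − 73.4/2) / 2 = 7.50 mm/h.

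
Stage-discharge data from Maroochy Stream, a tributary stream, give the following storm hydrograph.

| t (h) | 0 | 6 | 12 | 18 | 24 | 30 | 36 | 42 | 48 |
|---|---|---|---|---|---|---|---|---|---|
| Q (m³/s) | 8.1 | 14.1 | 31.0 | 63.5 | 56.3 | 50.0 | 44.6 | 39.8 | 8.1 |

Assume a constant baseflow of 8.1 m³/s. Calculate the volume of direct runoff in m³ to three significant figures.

V ≈ 5.24 × 10^6 m³

Direct-runoff ordinates (Q − Q_b): 0.0, 6.0, 22.9, 55.4, 48.2, 41.9, 36.5, 31.7, 0.0 m³/s.
ΣQ_DR = 242.6 m³/s.
With Δt = 6 h = 21600 s, V = ΣQ_DR · Δt = 242.6 × 21600 = 5.24 × 10^6 m³.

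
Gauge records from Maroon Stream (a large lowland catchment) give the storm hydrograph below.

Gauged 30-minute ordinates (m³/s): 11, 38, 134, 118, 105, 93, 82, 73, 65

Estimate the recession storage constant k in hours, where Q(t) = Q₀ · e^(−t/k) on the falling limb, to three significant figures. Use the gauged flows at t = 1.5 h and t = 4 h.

On the falling limb, Q drops from 118 to 65 m³/s between t = 1.5 h and t = 4 h (Δt = 2.5 h).
k = −Δt / ln(Q₂/Q₁) = −2.5 / ln(65/118) = 4.19 h.

k ≈ 4.19 h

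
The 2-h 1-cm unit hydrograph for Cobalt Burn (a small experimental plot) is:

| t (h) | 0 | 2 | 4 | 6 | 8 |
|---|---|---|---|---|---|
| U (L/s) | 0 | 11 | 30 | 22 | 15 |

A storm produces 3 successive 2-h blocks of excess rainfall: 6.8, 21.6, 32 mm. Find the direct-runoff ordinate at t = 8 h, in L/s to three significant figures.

Q ≈ 154 L/s

By discrete convolution, Q_j = Σ (P_i / 10 mm) · U_{j−i}.
At t = 8 h (j=4): Q = (6.8/10)·15 + (21.6/10)·22 + (32/10)·30 = 154 L/s.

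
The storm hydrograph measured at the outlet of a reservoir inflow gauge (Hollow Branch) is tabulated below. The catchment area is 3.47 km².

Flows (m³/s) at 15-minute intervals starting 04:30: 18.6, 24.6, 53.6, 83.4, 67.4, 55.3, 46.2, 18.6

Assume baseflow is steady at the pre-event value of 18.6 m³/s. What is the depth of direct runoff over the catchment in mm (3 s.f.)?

Direct runoff: 0.0, 6.0, 35.0, 64.8, 48.8, 36.7, 27.6, 0.0 m³/s; ΣQ_DR = 218.9 m³/s.
V = ΣQ_DR · Δt = 218.9 × 900 s = 1.970 × 10^5 m³.
Over A = 3.47 km², depth = V / A = 56.8 mm.

d ≈ 56.8 mm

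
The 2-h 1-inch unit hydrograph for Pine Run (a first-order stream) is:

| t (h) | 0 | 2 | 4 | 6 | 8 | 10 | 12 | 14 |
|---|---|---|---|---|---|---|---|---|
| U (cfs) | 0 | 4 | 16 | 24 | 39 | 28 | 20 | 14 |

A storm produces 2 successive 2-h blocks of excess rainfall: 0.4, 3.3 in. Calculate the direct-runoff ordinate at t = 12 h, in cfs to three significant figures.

Q ≈ 100 cfs

By discrete convolution, Q_j = Σ (P_i / 1 in) · U_{j−i}.
At t = 12 h (j=6): Q = (0.4/1)·20 + (3.3/1)·28 = 100 cfs.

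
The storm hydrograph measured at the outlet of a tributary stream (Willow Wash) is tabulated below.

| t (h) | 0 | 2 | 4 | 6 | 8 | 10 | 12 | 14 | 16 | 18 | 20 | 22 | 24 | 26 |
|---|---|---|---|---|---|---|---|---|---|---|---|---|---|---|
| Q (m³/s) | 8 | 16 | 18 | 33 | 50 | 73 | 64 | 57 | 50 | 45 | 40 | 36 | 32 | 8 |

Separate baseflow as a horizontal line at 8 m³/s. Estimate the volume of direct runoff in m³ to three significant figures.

V ≈ 3.01 × 10^6 m³

Direct-runoff ordinates (Q − Q_b): 0.0, 8.0, 10.0, 25.0, 42.0, 65.0, 56.0, 49.0, 42.0, 37.0, 32.0, 28.0, 24.0, 0.0 m³/s.
ΣQ_DR = 418.0 m³/s.
With Δt = 2 h = 7200 s, V = ΣQ_DR · Δt = 418.0 × 7200 = 3.01 × 10^6 m³.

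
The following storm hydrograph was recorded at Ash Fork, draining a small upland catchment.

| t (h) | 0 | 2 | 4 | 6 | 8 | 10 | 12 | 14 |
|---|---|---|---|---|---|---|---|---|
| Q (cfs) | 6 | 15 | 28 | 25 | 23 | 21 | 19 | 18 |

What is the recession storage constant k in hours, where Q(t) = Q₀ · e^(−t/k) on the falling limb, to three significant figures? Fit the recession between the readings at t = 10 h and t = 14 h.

k ≈ 25.9 h

On the falling limb, Q drops from 21 to 18 cfs between t = 10 h and t = 14 h (Δt = 4 h).
k = −Δt / ln(Q₂/Q₁) = −4 / ln(18/21) = 25.9 h.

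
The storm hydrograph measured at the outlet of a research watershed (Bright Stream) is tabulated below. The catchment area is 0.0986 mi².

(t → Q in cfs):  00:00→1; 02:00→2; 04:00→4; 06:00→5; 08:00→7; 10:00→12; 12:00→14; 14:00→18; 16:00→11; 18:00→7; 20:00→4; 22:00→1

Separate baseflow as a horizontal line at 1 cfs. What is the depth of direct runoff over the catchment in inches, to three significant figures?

Direct runoff: 0.0, 1.0, 3.0, 4.0, 6.0, 11.0, 13.0, 17.0, 10.0, 6.0, 3.0, 0.0 cfs; ΣQ_DR = 74.00 cfs.
V = ΣQ_DR · Δt = 74.00 × 7200 s = 5.328 × 10^5 ft³.
Over A = 0.0986 mi², depth = V / A = 2.33 in.

d ≈ 2.33 in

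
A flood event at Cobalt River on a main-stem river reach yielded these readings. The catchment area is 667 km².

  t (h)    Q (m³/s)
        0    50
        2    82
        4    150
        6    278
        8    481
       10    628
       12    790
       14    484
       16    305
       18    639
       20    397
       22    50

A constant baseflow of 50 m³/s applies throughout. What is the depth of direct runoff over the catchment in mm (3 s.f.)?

d ≈ 40.3 mm

Direct runoff: 0.0, 32.0, 100.0, 228.0, 431.0, 578.0, 740.0, 434.0, 255.0, 589.0, 347.0, 0.0 m³/s; ΣQ_DR = 3734 m³/s.
V = ΣQ_DR · Δt = 3734 × 7200 s = 2.688 × 10^7 m³.
Over A = 667 km², depth = V / A = 40.3 mm.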